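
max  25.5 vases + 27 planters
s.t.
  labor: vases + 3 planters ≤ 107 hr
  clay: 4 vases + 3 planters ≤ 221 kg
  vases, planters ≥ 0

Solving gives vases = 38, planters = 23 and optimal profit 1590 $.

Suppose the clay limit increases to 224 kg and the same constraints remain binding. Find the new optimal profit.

Check each constraint at x*: labor 107/107 (tight); clay 221/221 (tight).
From A_Bᵀ y = c: 1·y_labor + 4·y_clay = 25.5; 3·y_labor + 3·y_clay = 27.
Solving: y_labor = 3.5, y_clay = 5.5.
Δz = y_clay·Δb = 5.5 × (3) = 16.5, so new z* = 1590 + 16.5 = 1606.5.

1606.5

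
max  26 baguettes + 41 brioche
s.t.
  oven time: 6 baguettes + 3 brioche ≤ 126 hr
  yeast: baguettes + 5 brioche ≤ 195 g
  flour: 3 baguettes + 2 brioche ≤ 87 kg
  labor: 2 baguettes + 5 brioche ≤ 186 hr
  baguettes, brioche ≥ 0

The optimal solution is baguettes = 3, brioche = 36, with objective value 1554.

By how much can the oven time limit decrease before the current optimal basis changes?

Binding constraints: oven time, labor. The basis is B = [[6,3],[2,5]] with det 24.
Per unit decrease in oven time, x* moves by d = (-0.2083, 0.0833).
The basis stays optimal until baguettes reaches 0; allowable decrease = 14.4 hr.

14.4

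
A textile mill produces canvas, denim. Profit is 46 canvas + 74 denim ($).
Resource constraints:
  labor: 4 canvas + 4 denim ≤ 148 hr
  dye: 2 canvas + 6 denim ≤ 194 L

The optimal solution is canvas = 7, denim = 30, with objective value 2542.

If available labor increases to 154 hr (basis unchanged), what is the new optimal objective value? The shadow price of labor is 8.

2590

Δb = 6, so new z* = 2542 + (8)·(6) = 2542 + 48 = 2590.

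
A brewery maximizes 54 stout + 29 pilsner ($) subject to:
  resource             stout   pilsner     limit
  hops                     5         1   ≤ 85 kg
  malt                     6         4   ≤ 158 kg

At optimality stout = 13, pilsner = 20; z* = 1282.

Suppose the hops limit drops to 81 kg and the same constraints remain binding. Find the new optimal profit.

1270

Check each constraint at x*: hops 85/85 (tight); malt 158/158 (tight).
From A_Bᵀ y = c: 5·y_hops + 6·y_malt = 54; 1·y_hops + 4·y_malt = 29.
→ y_hops = 3 and y_malt = 6.5.
Δz = y_hops·Δb = 3 × (-4) = -12, so new z* = 1282 − 12 = 1270.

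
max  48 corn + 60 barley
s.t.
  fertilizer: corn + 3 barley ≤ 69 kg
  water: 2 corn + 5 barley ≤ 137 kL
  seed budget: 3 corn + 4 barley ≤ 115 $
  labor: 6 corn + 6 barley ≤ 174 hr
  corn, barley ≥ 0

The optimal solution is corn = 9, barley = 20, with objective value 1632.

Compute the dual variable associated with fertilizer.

Binding: fertilizer and labor. Non-binding: water (19 unused), seed budget (8 unused).
By complementary slackness, y = 0 for the non-binding constraints.
From A_Bᵀ y = c: 1·y_fertilizer + 6·y_labor = 48; 3·y_fertilizer + 6·y_labor = 60.
→ y_fertilizer = 6 and y_labor = 7.
Shadow price of fertilizer = 6.

6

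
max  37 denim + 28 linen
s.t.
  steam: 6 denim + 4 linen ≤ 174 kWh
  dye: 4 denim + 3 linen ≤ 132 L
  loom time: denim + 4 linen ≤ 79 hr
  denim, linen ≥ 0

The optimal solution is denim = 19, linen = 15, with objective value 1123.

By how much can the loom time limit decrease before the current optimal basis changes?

50

Binding constraints: steam, loom time. The basis is B = [[6,4],[1,4]] with det 20.
Per unit decrease in loom time, x* moves by d = (0.2, -0.3).
The basis stays optimal until linen reaches 0; allowable decrease = 50 hr.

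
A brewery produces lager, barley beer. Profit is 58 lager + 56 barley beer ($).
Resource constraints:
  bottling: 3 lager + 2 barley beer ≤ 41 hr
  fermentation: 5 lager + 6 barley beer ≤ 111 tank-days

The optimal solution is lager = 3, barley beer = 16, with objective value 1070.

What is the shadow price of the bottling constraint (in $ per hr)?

Check each constraint at x*: bottling 41/41 (tight); fermentation 111/111 (tight).
The binding rows give the dual system: 3·y_bottling + 5·y_fermentation = 58 and 2·y_bottling + 6·y_fermentation = 56.
→ y_bottling = 8.5 and y_fermentation = 6.5.
Shadow price of bottling = 8.5.

8.5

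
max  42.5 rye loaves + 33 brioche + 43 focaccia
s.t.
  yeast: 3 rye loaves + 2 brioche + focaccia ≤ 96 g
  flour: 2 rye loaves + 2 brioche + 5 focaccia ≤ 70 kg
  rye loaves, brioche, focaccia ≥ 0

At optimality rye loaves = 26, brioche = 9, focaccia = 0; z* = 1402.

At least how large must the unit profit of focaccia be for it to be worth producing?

44.5

Both yeast and flour are binding at x*.
Dual feasibility on the basic columns requires 3·y_yeast + 2·y_flour = 42.5, 2·y_yeast + 2·y_flour = 33.
Solving: y_yeast = 9.5, y_flour = 7.
focaccia enters the basis when its profit ≥ yᵀa₃ = 9.5·1 + 7·5 = 44.5.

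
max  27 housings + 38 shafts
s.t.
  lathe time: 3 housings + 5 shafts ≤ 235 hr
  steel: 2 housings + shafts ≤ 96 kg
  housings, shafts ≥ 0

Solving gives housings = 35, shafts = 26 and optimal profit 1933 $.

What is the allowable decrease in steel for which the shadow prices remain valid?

Binding constraints: lathe time, steel. The basis is B = [[3,5],[2,1]] with det -7.
Per unit decrease in steel, x* moves by d = (-0.7143, 0.4286).
The basis stays optimal until housings reaches 0; allowable decrease = 49 kg.

49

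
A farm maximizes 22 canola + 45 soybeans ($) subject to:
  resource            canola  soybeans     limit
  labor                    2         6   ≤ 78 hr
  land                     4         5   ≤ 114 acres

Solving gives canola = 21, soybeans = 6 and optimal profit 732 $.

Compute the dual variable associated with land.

At the optimum: labor uses 78 of 78 (binding); land uses 114 of 114 (binding).
The binding rows give the dual system: 2·y_labor + 4·y_land = 22 and 6·y_labor + 5·y_land = 45.
Solving: y_labor = 5, y_land = 3.
Shadow price of land = 3.

3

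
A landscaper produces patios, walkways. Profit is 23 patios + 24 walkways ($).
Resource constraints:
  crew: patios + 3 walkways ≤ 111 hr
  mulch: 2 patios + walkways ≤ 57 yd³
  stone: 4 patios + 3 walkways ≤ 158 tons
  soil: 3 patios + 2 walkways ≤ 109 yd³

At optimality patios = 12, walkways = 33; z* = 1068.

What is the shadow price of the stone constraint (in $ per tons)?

Check each constraint at x*: crew 111/111 (tight); mulch 57/57 (tight); stone 147/158 (slack 11); soil 102/109 (slack 7).
By complementary slackness, y = 0 for the non-binding constraints.
The binding rows give the dual system: 1·y_crew + 2·y_mulch = 23 and 3·y_crew + 1·y_mulch = 24.
This yields shadow prices y_crew = 5, y_mulch = 9.
Shadow price of stone = 0.

0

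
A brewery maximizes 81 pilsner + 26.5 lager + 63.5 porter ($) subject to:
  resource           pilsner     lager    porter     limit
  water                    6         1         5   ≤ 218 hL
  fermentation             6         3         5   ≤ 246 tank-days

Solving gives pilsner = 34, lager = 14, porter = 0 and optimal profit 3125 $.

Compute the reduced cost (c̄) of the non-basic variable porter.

Check each constraint at x*: water 218/218 (tight); fermentation 246/246 (tight).
The binding rows give the dual system: 6·y_water + 6·y_fermentation = 81 and 1·y_water + 3·y_fermentation = 26.5.
This yields shadow prices y_water = 7, y_fermentation = 6.5.
Reduced cost of porter: c₃ − yᵀa₃ = 63.5 − (7·5 + 6.5·5) = 63.5 − 67.5 = -4.

-4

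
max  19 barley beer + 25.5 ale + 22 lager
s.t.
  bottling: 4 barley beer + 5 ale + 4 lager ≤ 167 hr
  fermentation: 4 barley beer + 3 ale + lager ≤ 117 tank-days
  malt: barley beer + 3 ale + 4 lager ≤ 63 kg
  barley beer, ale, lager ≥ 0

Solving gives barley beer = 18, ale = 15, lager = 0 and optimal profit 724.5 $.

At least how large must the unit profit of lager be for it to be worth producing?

At the optimum: bottling uses 147 of 167 (slack = 20); fermentation uses 117 of 117 (binding); malt uses 63 of 63 (binding).
Since bottling is not tight, its dual is 0.
Dual feasibility on the basic columns requires 4·y_fermentation + 1·y_malt = 19, 3·y_fermentation + 3·y_malt = 25.5.
This yields shadow prices y_fermentation = 3.5, y_malt = 5.
lager enters the basis when its profit ≥ yᵀa₃ = 3.5·1 + 5·4 = 23.5.

23.5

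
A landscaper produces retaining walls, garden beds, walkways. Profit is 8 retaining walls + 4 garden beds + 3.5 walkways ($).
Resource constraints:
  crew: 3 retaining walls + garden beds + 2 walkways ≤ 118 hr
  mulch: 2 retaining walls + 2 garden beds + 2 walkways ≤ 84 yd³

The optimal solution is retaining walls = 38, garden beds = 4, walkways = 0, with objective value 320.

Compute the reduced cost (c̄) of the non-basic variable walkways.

-2.5

At the optimum: crew uses 118 of 118 (binding); mulch uses 84 of 84 (binding).
Dual feasibility on the basic columns requires 3·y_crew + 2·y_mulch = 8, 1·y_crew + 2·y_mulch = 4.
Solving: y_crew = 2, y_mulch = 1.
Reduced cost of walkways: c₃ − yᵀa₃ = 3.5 − (2·2 + 1·2) = 3.5 − 6 = -2.5.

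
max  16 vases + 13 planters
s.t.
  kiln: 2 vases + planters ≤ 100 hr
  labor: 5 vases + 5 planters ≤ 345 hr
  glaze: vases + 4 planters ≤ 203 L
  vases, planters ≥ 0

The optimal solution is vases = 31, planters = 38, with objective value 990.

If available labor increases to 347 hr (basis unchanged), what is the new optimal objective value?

994

At the optimum: kiln uses 100 of 100 (binding); labor uses 345 of 345 (binding); glaze uses 183 of 203 (slack = 20).
Slack constraints have shadow price 0 (complementary slackness).
The binding rows give the dual system: 2·y_kiln + 5·y_labor = 16 and 1·y_kiln + 5·y_labor = 13.
This yields shadow prices y_kiln = 3, y_labor = 2.
Δz = y_labor·Δb = 2 × (2) = 4, so new z* = 990 + 4 = 994.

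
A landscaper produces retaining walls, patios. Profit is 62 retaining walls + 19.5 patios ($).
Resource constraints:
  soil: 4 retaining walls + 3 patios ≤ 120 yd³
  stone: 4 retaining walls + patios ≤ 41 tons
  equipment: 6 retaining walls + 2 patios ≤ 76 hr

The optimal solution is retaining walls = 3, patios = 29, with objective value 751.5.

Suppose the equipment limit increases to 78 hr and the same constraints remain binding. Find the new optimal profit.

Check each constraint at x*: soil 99/120 (slack 21); stone 41/41 (tight); equipment 76/76 (tight).
Slack constraints have shadow price 0 (complementary slackness).
Dual feasibility on the basic columns requires 4·y_stone + 6·y_equipment = 62, 1·y_stone + 2·y_equipment = 19.5.
Solving: y_stone = 3.5, y_equipment = 8.
Δz = y_equipment·Δb = 8 × (2) = 16, so new z* = 751.5 + 16 = 767.5.

767.5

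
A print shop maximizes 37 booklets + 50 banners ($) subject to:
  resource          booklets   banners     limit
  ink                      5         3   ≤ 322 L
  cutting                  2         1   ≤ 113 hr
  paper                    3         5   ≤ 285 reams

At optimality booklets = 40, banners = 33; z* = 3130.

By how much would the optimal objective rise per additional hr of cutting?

5

At the optimum: ink uses 299 of 322 (slack = 23); cutting uses 113 of 113 (binding); paper uses 285 of 285 (binding).
By complementary slackness, y = 0 for the non-binding constraint.
Dual feasibility on the basic columns requires 2·y_cutting + 3·y_paper = 37, 1·y_cutting + 5·y_paper = 50.
This yields shadow prices y_cutting = 5, y_paper = 9.
Shadow price of cutting = 5.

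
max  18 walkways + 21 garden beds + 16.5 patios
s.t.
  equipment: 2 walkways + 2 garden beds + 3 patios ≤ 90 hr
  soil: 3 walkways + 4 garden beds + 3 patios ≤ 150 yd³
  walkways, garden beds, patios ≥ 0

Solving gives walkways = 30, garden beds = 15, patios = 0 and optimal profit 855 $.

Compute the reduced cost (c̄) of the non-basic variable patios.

Check each constraint at x*: equipment 90/90 (tight); soil 150/150 (tight).
Dual feasibility on the basic columns requires 2·y_equipment + 3·y_soil = 18, 2·y_equipment + 4·y_soil = 21.
This yields shadow prices y_equipment = 4.5, y_soil = 3.
Reduced cost of patios: c₃ − yᵀa₃ = 16.5 − (4.5·3 + 3·3) = 16.5 − 22.5 = -6.

-6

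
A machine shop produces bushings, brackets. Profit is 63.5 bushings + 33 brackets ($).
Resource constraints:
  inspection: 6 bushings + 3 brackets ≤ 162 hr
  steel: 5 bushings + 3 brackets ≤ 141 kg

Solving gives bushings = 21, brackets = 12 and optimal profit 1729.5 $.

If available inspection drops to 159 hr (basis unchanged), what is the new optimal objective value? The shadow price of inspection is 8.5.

Δb = -3, so new z* = 1729.5 + (8.5)·(-3) = 1729.5 − 25.5 = 1704.

1704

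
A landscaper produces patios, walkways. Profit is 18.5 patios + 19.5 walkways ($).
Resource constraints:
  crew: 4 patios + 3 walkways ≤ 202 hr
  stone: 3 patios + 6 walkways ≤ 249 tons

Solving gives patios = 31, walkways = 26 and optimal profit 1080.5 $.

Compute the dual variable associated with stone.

1.5

Both crew and stone are binding at x*.
From A_Bᵀ y = c: 4·y_crew + 3·y_stone = 18.5; 3·y_crew + 6·y_stone = 19.5.
This yields shadow prices y_crew = 3.5, y_stone = 1.5.
Shadow price of stone = 1.5.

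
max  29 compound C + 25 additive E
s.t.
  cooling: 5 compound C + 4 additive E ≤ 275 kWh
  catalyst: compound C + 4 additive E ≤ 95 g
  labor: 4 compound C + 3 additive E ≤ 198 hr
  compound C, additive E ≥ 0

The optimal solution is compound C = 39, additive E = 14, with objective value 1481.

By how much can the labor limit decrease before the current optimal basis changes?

Binding constraints: catalyst, labor. The basis is B = [[1,4],[4,3]] with det -13.
Per unit decrease in labor, x* moves by d = (-0.3077, 0.0769).
The basis stays optimal until compound C reaches 0; allowable decrease = 126.75 hr.

126.75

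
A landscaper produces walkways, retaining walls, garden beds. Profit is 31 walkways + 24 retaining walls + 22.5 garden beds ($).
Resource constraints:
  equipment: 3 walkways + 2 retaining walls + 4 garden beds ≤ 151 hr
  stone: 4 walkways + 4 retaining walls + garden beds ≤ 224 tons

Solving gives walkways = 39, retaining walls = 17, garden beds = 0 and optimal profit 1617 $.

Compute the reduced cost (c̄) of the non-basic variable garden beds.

Check each constraint at x*: equipment 151/151 (tight); stone 224/224 (tight).
From A_Bᵀ y = c: 3·y_equipment + 4·y_stone = 31; 2·y_equipment + 4·y_stone = 24.
→ y_equipment = 7 and y_stone = 2.5.
Reduced cost of garden beds: c₃ − yᵀa₃ = 22.5 − (7·4 + 2.5·1) = 22.5 − 30.5 = -8.

-8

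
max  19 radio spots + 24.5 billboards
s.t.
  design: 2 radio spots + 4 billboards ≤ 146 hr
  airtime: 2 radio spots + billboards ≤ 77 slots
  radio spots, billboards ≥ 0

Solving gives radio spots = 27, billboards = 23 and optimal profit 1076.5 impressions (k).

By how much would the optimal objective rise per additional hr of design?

Check each constraint at x*: design 146/146 (tight); airtime 77/77 (tight).
From A_Bᵀ y = c: 2·y_design + 2·y_airtime = 19; 4·y_design + 1·y_airtime = 24.5.
Solving: y_design = 5, y_airtime = 4.5.
Shadow price of design = 5.

5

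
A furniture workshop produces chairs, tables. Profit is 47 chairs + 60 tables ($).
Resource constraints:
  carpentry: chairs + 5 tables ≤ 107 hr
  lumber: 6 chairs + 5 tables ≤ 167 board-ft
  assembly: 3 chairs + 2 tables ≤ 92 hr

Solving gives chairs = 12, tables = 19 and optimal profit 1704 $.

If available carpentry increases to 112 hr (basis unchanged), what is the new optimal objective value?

1729

Binding: carpentry and lumber. Non-binding: assembly (18 unused).
Slack constraints have shadow price 0 (complementary slackness).
From A_Bᵀ y = c: 1·y_carpentry + 6·y_lumber = 47; 5·y_carpentry + 5·y_lumber = 60.
→ y_carpentry = 5 and y_lumber = 7.
Δz = y_carpentry·Δb = 5 × (5) = 25, so new z* = 1704 + 25 = 1729.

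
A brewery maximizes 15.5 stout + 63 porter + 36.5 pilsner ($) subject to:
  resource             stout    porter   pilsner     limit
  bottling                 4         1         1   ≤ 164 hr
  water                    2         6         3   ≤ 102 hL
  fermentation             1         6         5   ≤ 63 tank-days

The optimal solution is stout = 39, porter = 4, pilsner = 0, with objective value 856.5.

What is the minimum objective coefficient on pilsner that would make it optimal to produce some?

42.5

Check each constraint at x*: bottling 160/164 (slack 4); water 102/102 (tight); fermentation 63/63 (tight).
Slack constraints have shadow price 0 (complementary slackness).
The binding rows give the dual system: 2·y_water + 1·y_fermentation = 15.5 and 6·y_water + 6·y_fermentation = 63.
Solving: y_water = 5, y_fermentation = 5.5.
pilsner enters the basis when its profit ≥ yᵀa₃ = 5·3 + 5.5·5 = 42.5.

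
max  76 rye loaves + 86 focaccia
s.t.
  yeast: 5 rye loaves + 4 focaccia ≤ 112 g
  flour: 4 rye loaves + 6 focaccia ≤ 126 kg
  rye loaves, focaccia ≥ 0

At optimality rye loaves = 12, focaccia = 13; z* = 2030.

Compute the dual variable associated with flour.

9

Check each constraint at x*: yeast 112/112 (tight); flour 126/126 (tight).
From A_Bᵀ y = c: 5·y_yeast + 4·y_flour = 76; 4·y_yeast + 6·y_flour = 86.
Solving: y_yeast = 8, y_flour = 9.
Shadow price of flour = 9.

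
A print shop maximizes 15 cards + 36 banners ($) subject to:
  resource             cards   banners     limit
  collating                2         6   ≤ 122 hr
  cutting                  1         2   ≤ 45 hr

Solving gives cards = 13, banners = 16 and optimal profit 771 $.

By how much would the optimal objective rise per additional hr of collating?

Check each constraint at x*: collating 122/122 (tight); cutting 45/45 (tight).
Dual feasibility on the basic columns requires 2·y_collating + 1·y_cutting = 15, 6·y_collating + 2·y_cutting = 36.
→ y_collating = 3 and y_cutting = 9.
Shadow price of collating = 3.

3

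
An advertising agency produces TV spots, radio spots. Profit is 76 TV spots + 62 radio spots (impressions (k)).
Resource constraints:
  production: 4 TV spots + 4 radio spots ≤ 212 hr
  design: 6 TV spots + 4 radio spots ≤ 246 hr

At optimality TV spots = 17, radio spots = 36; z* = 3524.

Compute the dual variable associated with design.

7

Both production and design are binding at x*.
From A_Bᵀ y = c: 4·y_production + 6·y_design = 76; 4·y_production + 4·y_design = 62.
Solving: y_production = 8.5, y_design = 7.
Shadow price of design = 7.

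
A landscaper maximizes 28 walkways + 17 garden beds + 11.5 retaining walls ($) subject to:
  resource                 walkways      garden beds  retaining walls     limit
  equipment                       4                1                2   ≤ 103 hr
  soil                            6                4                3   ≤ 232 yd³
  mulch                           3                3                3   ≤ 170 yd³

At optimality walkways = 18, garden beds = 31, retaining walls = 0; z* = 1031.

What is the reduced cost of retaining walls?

-2.5

Check each constraint at x*: equipment 103/103 (tight); soil 232/232 (tight); mulch 147/170 (slack 23).
Slack constraints have shadow price 0 (complementary slackness).
Dual feasibility on the basic columns requires 4·y_equipment + 6·y_soil = 28, 1·y_equipment + 4·y_soil = 17.
This yields shadow prices y_equipment = 1, y_soil = 4.
Reduced cost of retaining walls: c₃ − yᵀa₃ = 11.5 − (1·2 + 4·3) = 11.5 − 14 = -2.5.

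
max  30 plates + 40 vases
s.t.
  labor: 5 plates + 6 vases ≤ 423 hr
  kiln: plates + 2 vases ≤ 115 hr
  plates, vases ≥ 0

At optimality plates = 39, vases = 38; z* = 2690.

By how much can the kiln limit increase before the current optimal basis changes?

26

Binding constraints: labor, kiln. The basis is B = [[5,6],[1,2]] with det 4.
Per unit increase in kiln, x* moves by d = (-1.5, 1.25).
The basis stays optimal until plates reaches 0; allowable increase = 26 hr.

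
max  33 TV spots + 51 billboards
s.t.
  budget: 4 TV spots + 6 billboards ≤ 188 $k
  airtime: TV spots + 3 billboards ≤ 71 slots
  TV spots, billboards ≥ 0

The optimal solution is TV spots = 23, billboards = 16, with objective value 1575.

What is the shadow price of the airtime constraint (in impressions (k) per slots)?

1

Check each constraint at x*: budget 188/188 (tight); airtime 71/71 (tight).
From A_Bᵀ y = c: 4·y_budget + 1·y_airtime = 33; 6·y_budget + 3·y_airtime = 51.
→ y_budget = 8 and y_airtime = 1.
Shadow price of airtime = 1.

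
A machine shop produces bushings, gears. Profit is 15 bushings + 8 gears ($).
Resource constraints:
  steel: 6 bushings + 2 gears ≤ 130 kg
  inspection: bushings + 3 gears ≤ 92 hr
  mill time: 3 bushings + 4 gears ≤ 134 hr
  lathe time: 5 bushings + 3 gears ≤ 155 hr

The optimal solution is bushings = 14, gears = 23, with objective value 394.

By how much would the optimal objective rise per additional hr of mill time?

1

Binding: steel and mill time. Non-binding: inspection (9 unused), lathe time (16 unused).
Since inspection, lathe time are not tight, their duals are 0.
Dual feasibility on the basic columns requires 6·y_steel + 3·y_mill time = 15, 2·y_steel + 4·y_mill time = 8.
Solving: y_steel = 2, y_mill time = 1.
Shadow price of mill time = 1.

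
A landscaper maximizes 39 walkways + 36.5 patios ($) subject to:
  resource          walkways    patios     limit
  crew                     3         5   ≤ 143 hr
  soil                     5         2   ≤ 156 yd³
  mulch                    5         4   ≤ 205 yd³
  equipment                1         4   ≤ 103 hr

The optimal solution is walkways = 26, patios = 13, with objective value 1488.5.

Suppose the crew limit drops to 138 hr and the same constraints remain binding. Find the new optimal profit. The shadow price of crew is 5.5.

Δb = -5, so new z* = 1488.5 + (5.5)·(-5) = 1488.5 − 27.5 = 1461.

1461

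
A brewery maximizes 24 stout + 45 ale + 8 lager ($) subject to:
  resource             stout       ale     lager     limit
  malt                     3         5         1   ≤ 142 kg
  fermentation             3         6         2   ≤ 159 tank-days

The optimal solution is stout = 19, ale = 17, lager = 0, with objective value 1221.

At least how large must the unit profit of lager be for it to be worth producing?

Check each constraint at x*: malt 142/142 (tight); fermentation 159/159 (tight).
From A_Bᵀ y = c: 3·y_malt + 3·y_fermentation = 24; 5·y_malt + 6·y_fermentation = 45.
Solving: y_malt = 3, y_fermentation = 5.
lager enters the basis when its profit ≥ yᵀa₃ = 3·1 + 5·2 = 13.

13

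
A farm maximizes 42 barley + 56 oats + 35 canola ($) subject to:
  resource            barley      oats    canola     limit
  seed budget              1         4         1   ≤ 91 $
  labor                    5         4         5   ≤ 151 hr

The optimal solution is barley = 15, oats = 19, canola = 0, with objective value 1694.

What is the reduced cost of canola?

Check each constraint at x*: seed budget 91/91 (tight); labor 151/151 (tight).
From A_Bᵀ y = c: 1·y_seed budget + 5·y_labor = 42; 4·y_seed budget + 4·y_labor = 56.
This yields shadow prices y_seed budget = 7, y_labor = 7.
Reduced cost of canola: c₃ − yᵀa₃ = 35 − (7·1 + 7·5) = 35 − 42 = -7.

-7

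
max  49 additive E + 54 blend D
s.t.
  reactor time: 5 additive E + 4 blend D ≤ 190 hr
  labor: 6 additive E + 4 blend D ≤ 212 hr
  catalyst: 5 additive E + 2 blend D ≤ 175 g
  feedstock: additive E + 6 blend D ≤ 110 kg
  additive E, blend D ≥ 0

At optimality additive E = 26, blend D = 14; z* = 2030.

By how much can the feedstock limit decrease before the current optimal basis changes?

Binding constraints: labor, feedstock. The basis is B = [[6,4],[1,6]] with det 32.
Per unit decrease in feedstock, x* moves by d = (0.125, -0.1875).
The basis stays optimal until catalyst becomes binding; allowable decrease = 68 kg.

68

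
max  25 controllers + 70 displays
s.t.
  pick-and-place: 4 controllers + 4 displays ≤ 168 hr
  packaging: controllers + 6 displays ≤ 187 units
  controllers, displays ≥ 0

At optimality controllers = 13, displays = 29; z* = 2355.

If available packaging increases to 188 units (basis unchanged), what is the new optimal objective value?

At the optimum: pick-and-place uses 168 of 168 (binding); packaging uses 187 of 187 (binding).
From A_Bᵀ y = c: 4·y_pick-and-place + 1·y_packaging = 25; 4·y_pick-and-place + 6·y_packaging = 70.
Solving: y_pick-and-place = 4, y_packaging = 9.
Δz = y_packaging·Δb = 9 × (1) = 9, so new z* = 2355 + 9 = 2364.

2364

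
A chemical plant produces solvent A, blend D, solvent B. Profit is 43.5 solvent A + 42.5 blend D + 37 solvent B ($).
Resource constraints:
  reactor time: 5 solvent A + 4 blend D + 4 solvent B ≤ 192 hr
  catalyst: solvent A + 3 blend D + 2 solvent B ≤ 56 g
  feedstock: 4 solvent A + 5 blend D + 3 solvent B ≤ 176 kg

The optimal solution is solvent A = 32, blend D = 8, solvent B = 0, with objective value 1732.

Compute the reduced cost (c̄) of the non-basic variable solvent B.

-2

At the optimum: reactor time uses 192 of 192 (binding); catalyst uses 56 of 56 (binding); feedstock uses 168 of 176 (slack = 8).
By complementary slackness, y = 0 for the non-binding constraint.
The binding rows give the dual system: 5·y_reactor time + 1·y_catalyst = 43.5 and 4·y_reactor time + 3·y_catalyst = 42.5.
Solving: y_reactor time = 8, y_catalyst = 3.5.
Reduced cost of solvent B: c₃ − yᵀa₃ = 37 − (8·4 + 3.5·2) = 37 − 39 = -2.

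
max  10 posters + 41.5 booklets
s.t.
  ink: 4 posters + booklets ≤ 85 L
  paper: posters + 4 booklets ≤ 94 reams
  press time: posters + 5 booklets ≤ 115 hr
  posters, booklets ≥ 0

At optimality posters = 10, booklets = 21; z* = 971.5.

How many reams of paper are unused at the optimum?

0

paper used = 1·10 + 4·21 = 94; slack = 94 − 94 = 0.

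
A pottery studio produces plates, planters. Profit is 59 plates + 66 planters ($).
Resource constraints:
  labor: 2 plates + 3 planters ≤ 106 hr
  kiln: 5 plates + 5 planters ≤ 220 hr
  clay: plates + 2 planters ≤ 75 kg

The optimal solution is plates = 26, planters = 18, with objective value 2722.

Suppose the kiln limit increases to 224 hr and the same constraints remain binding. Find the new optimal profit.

2758

At the optimum: labor uses 106 of 106 (binding); kiln uses 220 of 220 (binding); clay uses 62 of 75 (slack = 13).
By complementary slackness, y = 0 for the non-binding constraint.
Dual feasibility on the basic columns requires 2·y_labor + 5·y_kiln = 59, 3·y_labor + 5·y_kiln = 66.
→ y_labor = 7 and y_kiln = 9.
Δz = y_kiln·Δb = 9 × (4) = 36, so new z* = 2722 + 36 = 2758.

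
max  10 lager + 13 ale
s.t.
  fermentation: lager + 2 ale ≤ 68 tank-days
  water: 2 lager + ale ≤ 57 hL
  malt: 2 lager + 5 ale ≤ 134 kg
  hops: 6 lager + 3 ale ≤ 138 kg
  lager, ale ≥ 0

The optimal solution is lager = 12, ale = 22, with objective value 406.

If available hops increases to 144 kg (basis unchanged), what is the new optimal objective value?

412

Check each constraint at x*: fermentation 56/68 (slack 12); water 46/57 (slack 11); malt 134/134 (tight); hops 138/138 (tight).
Since fermentation, water are not tight, their duals are 0.
The binding rows give the dual system: 2·y_malt + 6·y_hops = 10 and 5·y_malt + 3·y_hops = 13.
This yields shadow prices y_malt = 2, y_hops = 1.
Δz = y_hops·Δb = 1 × (6) = 6, so new z* = 406 + 6 = 412.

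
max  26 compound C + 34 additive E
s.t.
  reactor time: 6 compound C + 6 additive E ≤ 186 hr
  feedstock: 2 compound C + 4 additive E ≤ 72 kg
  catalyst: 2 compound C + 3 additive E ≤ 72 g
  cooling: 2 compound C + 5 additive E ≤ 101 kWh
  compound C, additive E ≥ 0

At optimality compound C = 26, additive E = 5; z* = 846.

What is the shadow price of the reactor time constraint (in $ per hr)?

3

Check each constraint at x*: reactor time 186/186 (tight); feedstock 72/72 (tight); catalyst 67/72 (slack 5); cooling 77/101 (slack 24).
Since catalyst, cooling are not tight, their duals are 0.
Dual feasibility on the basic columns requires 6·y_reactor time + 2·y_feedstock = 26, 6·y_reactor time + 4·y_feedstock = 34.
Solving: y_reactor time = 3, y_feedstock = 4.
Shadow price of reactor time = 3.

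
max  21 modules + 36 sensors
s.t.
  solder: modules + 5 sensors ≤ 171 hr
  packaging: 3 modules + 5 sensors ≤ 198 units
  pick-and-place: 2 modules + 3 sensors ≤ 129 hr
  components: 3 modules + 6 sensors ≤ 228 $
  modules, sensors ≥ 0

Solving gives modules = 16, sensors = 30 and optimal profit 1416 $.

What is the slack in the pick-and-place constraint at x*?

7

pick-and-place used = 2·16 + 3·30 = 122; slack = 129 − 122 = 7.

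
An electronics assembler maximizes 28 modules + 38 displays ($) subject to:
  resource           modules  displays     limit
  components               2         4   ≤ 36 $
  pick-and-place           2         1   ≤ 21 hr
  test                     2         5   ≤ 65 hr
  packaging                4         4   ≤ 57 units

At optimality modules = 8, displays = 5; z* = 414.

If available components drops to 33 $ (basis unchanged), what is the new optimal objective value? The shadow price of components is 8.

390

Δb = -3, so new z* = 414 + (8)·(-3) = 414 − 24 = 390.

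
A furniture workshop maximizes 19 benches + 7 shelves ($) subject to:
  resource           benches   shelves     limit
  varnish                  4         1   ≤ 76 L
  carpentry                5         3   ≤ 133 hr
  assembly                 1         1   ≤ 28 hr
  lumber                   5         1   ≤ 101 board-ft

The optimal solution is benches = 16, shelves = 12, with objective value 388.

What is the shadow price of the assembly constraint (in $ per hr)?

At the optimum: varnish uses 76 of 76 (binding); carpentry uses 116 of 133 (slack = 17); assembly uses 28 of 28 (binding); lumber uses 92 of 101 (slack = 9).
Slack constraints have shadow price 0 (complementary slackness).
The binding rows give the dual system: 4·y_varnish + 1·y_assembly = 19 and 1·y_varnish + 1·y_assembly = 7.
→ y_varnish = 4 and y_assembly = 3.
Shadow price of assembly = 3.

3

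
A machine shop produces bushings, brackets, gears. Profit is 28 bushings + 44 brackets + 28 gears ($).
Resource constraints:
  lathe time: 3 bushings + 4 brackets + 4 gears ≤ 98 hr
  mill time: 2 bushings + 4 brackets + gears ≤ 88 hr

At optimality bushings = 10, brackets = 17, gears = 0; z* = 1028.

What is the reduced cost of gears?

-1

At the optimum: lathe time uses 98 of 98 (binding); mill time uses 88 of 88 (binding).
From A_Bᵀ y = c: 3·y_lathe time + 2·y_mill time = 28; 4·y_lathe time + 4·y_mill time = 44.
This yields shadow prices y_lathe time = 6, y_mill time = 5.
Reduced cost of gears: c₃ − yᵀa₃ = 28 − (6·4 + 5·1) = 28 − 29 = -1.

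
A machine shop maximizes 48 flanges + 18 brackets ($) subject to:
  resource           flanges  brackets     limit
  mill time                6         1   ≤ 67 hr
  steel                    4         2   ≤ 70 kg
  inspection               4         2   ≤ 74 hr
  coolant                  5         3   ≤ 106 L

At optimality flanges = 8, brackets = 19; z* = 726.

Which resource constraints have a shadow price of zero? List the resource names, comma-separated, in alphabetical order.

coolant, inspection

mill time: 67/67 (binding)
steel: 70/70 (binding)
inspection: 70/74 (slack 4)
coolant: 97/106 (slack 9)
By complementary slackness, a constraint with positive slack has shadow price 0 → coolant, inspection.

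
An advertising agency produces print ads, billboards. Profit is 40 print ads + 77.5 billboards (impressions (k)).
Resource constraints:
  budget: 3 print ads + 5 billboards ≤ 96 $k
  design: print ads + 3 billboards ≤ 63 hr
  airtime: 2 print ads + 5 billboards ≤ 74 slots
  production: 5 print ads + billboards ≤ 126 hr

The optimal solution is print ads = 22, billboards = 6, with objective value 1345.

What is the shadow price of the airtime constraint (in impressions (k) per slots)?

6.5

Binding: budget and airtime. Non-binding: design (23 unused), production (10 unused).
Slack constraints have shadow price 0 (complementary slackness).
Dual feasibility on the basic columns requires 3·y_budget + 2·y_airtime = 40, 5·y_budget + 5·y_airtime = 77.5.
→ y_budget = 9 and y_airtime = 6.5.
Shadow price of airtime = 6.5.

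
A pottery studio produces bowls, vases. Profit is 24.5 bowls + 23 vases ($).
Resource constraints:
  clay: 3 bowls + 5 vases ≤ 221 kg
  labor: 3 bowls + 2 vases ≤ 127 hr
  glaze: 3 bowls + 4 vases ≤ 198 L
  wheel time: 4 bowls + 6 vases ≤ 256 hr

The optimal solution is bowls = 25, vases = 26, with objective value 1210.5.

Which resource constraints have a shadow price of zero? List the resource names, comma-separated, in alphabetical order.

clay, glaze

clay: 205/221 (slack 16)
labor: 127/127 (binding)
glaze: 179/198 (slack 19)
wheel time: 256/256 (binding)
By complementary slackness, a constraint with positive slack has shadow price 0 → clay, glaze.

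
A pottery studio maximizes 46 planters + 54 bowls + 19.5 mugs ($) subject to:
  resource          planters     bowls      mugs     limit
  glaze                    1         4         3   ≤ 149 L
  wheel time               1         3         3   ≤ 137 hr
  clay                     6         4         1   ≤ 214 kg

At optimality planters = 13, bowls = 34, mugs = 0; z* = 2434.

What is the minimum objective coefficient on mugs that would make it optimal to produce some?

27.5

Binding: glaze and clay. Non-binding: wheel time (22 unused).
By complementary slackness, y = 0 for the non-binding constraint.
The binding rows give the dual system: 1·y_glaze + 6·y_clay = 46 and 4·y_glaze + 4·y_clay = 54.
This yields shadow prices y_glaze = 7, y_clay = 6.5.
mugs enters the basis when its profit ≥ yᵀa₃ = 7·3 + 6.5·1 = 27.5.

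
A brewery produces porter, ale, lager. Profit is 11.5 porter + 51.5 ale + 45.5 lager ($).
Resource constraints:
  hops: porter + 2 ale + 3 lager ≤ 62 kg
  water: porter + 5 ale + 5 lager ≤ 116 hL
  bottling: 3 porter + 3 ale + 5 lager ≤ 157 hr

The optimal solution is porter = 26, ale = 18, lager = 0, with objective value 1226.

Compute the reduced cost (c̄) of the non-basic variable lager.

-8

Binding: hops and water. Non-binding: bottling (25 unused).
By complementary slackness, y = 0 for the non-binding constraint.
Dual feasibility on the basic columns requires 1·y_hops + 1·y_water = 11.5, 2·y_hops + 5·y_water = 51.5.
This yields shadow prices y_hops = 2, y_water = 9.5.
Reduced cost of lager: c₃ − yᵀa₃ = 45.5 − (2·3 + 9.5·5) = 45.5 − 53.5 = -8.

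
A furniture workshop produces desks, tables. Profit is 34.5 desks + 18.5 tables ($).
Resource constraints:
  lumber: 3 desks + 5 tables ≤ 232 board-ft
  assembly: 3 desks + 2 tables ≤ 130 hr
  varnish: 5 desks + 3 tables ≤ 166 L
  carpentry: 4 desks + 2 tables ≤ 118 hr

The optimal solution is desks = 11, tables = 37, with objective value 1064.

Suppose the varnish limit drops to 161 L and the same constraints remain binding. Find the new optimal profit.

1051.5

At the optimum: lumber uses 218 of 232 (slack = 14); assembly uses 107 of 130 (slack = 23); varnish uses 166 of 166 (binding); carpentry uses 118 of 118 (binding).
Slack constraints have shadow price 0 (complementary slackness).
Dual feasibility on the basic columns requires 5·y_varnish + 4·y_carpentry = 34.5, 3·y_varnish + 2·y_carpentry = 18.5.
This yields shadow prices y_varnish = 2.5, y_carpentry = 5.5.
Δz = y_varnish·Δb = 2.5 × (-5) = -12.5, so new z* = 1064 − 12.5 = 1051.5.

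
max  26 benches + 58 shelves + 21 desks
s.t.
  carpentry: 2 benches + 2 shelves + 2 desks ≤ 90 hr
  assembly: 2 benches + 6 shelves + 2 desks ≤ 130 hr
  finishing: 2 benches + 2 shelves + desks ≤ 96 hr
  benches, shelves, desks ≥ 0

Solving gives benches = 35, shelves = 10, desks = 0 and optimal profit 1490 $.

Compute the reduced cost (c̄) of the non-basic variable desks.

Binding: carpentry and assembly. Non-binding: finishing (6 unused).
By complementary slackness, y = 0 for the non-binding constraint.
The binding rows give the dual system: 2·y_carpentry + 2·y_assembly = 26 and 2·y_carpentry + 6·y_assembly = 58.
Solving: y_carpentry = 5, y_assembly = 8.
Reduced cost of desks: c₃ − yᵀa₃ = 21 − (5·2 + 8·2) = 21 − 26 = -5.

-5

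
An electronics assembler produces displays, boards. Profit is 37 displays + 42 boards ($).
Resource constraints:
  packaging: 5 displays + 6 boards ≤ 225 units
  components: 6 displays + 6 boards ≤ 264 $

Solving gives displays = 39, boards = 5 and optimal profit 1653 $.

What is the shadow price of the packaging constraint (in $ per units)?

Both packaging and components are binding at x*.
The binding rows give the dual system: 5·y_packaging + 6·y_components = 37 and 6·y_packaging + 6·y_components = 42.
→ y_packaging = 5 and y_components = 2.
Shadow price of packaging = 5.

5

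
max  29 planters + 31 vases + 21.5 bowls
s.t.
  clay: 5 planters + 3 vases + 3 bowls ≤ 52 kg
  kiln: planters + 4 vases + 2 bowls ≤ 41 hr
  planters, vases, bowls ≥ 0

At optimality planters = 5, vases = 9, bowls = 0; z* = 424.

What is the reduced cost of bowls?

-1.5

At the optimum: clay uses 52 of 52 (binding); kiln uses 41 of 41 (binding).
The binding rows give the dual system: 5·y_clay + 1·y_kiln = 29 and 3·y_clay + 4·y_kiln = 31.
This yields shadow prices y_clay = 5, y_kiln = 4.
Reduced cost of bowls: c₃ − yᵀa₃ = 21.5 − (5·3 + 4·2) = 21.5 − 23 = -1.5.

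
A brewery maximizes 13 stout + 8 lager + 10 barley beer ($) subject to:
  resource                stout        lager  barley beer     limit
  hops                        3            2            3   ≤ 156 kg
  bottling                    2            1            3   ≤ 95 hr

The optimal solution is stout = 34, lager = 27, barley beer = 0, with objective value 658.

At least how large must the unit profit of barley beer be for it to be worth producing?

Check each constraint at x*: hops 156/156 (tight); bottling 95/95 (tight).
Dual feasibility on the basic columns requires 3·y_hops + 2·y_bottling = 13, 2·y_hops + 1·y_bottling = 8.
→ y_hops = 3 and y_bottling = 2.
barley beer enters the basis when its profit ≥ yᵀa₃ = 3·3 + 2·3 = 15.

15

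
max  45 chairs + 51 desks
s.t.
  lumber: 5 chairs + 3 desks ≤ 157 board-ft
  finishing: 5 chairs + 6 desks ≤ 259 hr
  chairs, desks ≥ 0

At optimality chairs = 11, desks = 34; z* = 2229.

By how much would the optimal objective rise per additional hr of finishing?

8

Both lumber and finishing are binding at x*.
Dual feasibility on the basic columns requires 5·y_lumber + 5·y_finishing = 45, 3·y_lumber + 6·y_finishing = 51.
→ y_lumber = 1 and y_finishing = 8.
Shadow price of finishing = 8.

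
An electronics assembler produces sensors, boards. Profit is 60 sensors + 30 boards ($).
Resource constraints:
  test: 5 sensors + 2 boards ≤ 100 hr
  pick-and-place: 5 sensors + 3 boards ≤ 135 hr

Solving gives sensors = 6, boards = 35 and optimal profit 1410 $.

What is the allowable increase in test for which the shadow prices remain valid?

Binding constraints: test, pick-and-place. The basis is B = [[5,2],[5,3]] with det 5.
Per unit increase in test, x* moves by d = (0.6, -1).
The basis stays optimal until boards reaches 0; allowable increase = 35 hr.

35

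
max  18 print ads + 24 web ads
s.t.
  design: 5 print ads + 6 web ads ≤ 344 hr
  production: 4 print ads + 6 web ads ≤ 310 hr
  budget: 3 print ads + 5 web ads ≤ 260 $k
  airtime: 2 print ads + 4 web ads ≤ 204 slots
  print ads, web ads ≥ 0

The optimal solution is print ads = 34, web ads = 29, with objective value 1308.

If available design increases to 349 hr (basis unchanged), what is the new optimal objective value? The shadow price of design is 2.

1318

Δb = 5, so new z* = 1308 + (2)·(5) = 1308 + 10 = 1318.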